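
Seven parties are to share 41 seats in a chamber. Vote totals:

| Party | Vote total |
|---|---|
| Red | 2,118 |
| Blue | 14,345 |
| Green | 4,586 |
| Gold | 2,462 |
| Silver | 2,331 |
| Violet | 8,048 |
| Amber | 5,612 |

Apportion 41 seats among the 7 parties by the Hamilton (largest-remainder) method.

The standard divisor is 39502/41 ≈ 963.463.
Standard quotas: Red 2.1983, Blue 14.8890, Green 4.7599, Gold 2.5554, Silver 2.4194, Violet 8.3532, Amber 5.8248.
Lower quotas: Red 2, Blue 14, Green 4, Gold 2, Silver 2, Violet 8, Amber 5 (sum 37, leaving 4 seats).
Remainders in descending order: Blue 0.8890, Amber 0.8248, Green 0.7599, Gold 0.5554, Silver 0.4194, Violet 0.3532, Red 0.1983.
Largest remainders: Blue, Amber, Green, Gold receive the extra seats.

Red 2, Blue 15, Green 5, Gold 3, Silver 2, Violet 8, Amber 6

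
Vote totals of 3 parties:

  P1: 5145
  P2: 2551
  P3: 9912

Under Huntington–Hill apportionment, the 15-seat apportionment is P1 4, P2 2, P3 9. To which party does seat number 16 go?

P1

Priority for the next seat is population ÷ (√(s·(s+1))).
Priorities: P1 1150.457, P2 1041.441, P3 1044.817.
Highest priority: P1.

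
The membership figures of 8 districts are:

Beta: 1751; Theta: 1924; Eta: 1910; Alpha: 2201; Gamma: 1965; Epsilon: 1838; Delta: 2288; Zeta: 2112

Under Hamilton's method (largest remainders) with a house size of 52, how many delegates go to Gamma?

Standard divisor: 15989 ÷ 52 ≈ 307.481.
Standard quotas: Beta 5.695, Theta 6.257, Eta 6.212, Alpha 7.158, Gamma 6.391, Epsilon 5.978, Delta 7.441, Zeta 6.869.
Lower quotas: Beta 5, Theta 6, Eta 6, Alpha 7, Gamma 6, Epsilon 5, Delta 7, Zeta 6 (sum 48, leaving 4 seats).
Remainders in descending order: Epsilon 0.978, Zeta 0.869, Beta 0.695, Delta 0.441, Gamma 0.391, Theta 0.257, Eta 0.212, Alpha 0.158.
Largest remainders: Epsilon, Zeta, Beta, Delta receive the extra seats.
Gamma receives 6.

6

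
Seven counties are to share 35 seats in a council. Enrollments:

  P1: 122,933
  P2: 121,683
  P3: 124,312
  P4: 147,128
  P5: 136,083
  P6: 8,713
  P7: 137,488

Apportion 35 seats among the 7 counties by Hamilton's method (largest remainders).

P1 5, P2 5, P3 6, P4 7, P5 6, P6 0, P7 6

The standard divisor is 798340/35 ≈ 22809.714.
Standard quotas: P1 5.3895, P2 5.3347, P3 5.4500, P4 6.4502, P5 5.9660, P6 0.3820, P7 6.0276.
Lower quotas: P1 5, P2 5, P3 5, P4 6, P5 5, P6 0, P7 6 (sum 32, leaving 3 seats).
Remainders in descending order: P5 0.9660, P4 0.4502, P3 0.4500, P1 0.3895, P6 0.3820, P2 0.3347, P7 0.0276.
Largest remainders: P5, P4, P3 receive the extra seats.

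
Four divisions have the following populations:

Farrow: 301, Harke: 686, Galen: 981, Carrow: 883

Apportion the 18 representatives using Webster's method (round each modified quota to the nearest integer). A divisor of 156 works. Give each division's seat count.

Farrow 2, Harke 4, Galen 6, Carrow 6

With modified divisor 156: modified quotas Farrow 1.929, Harke 4.397, Galen 6.288, Carrow 5.660.
Rounding to the nearest integer: Farrow 2, Harke 4, Galen 6, Carrow 6 (total 18).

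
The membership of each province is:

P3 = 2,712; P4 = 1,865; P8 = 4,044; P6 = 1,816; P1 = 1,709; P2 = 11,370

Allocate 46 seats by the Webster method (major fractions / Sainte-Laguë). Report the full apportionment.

Standard divisor 23516/46 ≈ 511.217; standard quotas: P3 5.305, P4 3.648, P8 7.911, P6 3.552, P1 3.343, P2 22.241.
Rounding to the nearest integer gives P3 5, P4 4, P8 8, P6 4, P1 3, P2 22 — total 46, matching the house size, so no adjustment is needed.

P3 5; P4 4; P8 8; P6 4; P1 3; P2 22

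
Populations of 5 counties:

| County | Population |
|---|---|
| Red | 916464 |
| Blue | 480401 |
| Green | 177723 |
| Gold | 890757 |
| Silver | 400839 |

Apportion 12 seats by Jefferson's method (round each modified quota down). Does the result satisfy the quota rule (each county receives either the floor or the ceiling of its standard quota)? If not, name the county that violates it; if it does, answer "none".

none

Standard quotas: Red 3.837, Blue 2.011, Green 0.744, Gold 3.729, Silver 1.678.
Jefferson allocation: Red 4, Blue 2, Green 0, Gold 4, Silver 2.
Every allocation lies between the lower and upper quota.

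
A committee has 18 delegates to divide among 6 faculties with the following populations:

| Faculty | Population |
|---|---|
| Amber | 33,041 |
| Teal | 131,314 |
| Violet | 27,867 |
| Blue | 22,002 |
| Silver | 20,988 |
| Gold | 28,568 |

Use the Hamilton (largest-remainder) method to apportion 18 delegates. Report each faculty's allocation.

Standard divisor: 263780 ÷ 18 ≈ 14654.444.
Standard quotas: Amber 2.2547, Teal 8.9607, Violet 1.9016, Blue 1.5014, Silver 1.4322, Gold 1.9494.
Lower quotas: Amber 2, Teal 8, Violet 1, Blue 1, Silver 1, Gold 1 (sum 14, leaving 4 seats).
Remainders in descending order: Teal 0.9607, Gold 0.9494, Violet 0.9016, Blue 0.5014, Silver 0.4322, Amber 0.2547.
Largest remainders: Teal, Gold, Violet, Blue receive the extra seats.

Amber: 2, Teal: 9, Violet: 2, Blue: 2, Silver: 1, Gold: 2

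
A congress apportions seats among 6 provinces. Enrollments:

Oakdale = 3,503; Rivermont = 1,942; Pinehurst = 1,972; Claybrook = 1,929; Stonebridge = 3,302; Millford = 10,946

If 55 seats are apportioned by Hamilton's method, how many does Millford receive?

Standard divisor: 23594 ÷ 55 ≈ 428.982.
Standard quotas: Oakdale 8.1658, Rivermont 4.5270, Pinehurst 4.5969, Claybrook 4.4967, Stonebridge 7.6973, Millford 25.5162.
Lower quotas: Oakdale 8, Rivermont 4, Pinehurst 4, Claybrook 4, Stonebridge 7, Millford 25 (sum 52, leaving 3 seats).
Remainders in descending order: Stonebridge 0.6973, Pinehurst 0.5969, Rivermont 0.5270, Millford 0.5162, Claybrook 0.4967, Oakdale 0.1658.
Largest remainders: Stonebridge, Pinehurst, Rivermont receive the extra seats.
Millford receives 25.

25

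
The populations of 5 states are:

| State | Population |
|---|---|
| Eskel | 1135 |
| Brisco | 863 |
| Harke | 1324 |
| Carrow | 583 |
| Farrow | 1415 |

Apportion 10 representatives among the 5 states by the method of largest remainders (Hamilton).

Total 5320; standard divisor 5320/10 = 532.
Standard quotas: Eskel 2.133, Brisco 1.622, Harke 2.489, Carrow 1.096, Farrow 2.660.
Lower quotas: Eskel 2, Brisco 1, Harke 2, Carrow 1, Farrow 2 (sum 8, leaving 2 seats).
Remainders in descending order: Farrow 0.660, Brisco 0.622, Harke 0.489, Eskel 0.133, Carrow 0.096.
The surplus seats go to Farrow, Brisco.

Eskel 2, Brisco 2, Harke 2, Carrow 1, Farrow 3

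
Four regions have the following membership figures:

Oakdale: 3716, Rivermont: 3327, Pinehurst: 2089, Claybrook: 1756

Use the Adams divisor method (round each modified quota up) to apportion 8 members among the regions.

Standard divisor 10888/8 ≈ 1361; standard quotas: Oakdale 2.730, Rivermont 2.445, Pinehurst 1.535, Claybrook 1.290.
Rounding up gives 3, 3, 2, 2 = 10 seats, so the divisor must be adjusted.
With modified divisor 1800: modified quotas Oakdale 2.064, Rivermont 1.848, Pinehurst 1.161, Claybrook 0.976.
Rounding up: Oakdale 3, Rivermont 2, Pinehurst 2, Claybrook 1 (total 8).

Oakdale=3; Rivermont=2; Pinehurst=2; Claybrook=1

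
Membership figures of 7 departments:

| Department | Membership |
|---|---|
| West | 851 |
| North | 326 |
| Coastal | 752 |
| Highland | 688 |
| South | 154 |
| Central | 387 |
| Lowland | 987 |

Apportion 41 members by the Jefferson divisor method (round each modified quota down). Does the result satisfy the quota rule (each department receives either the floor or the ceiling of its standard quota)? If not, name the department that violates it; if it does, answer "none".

none

Standard quotas: West 8.418, North 3.225, Coastal 7.438, Highland 6.805, South 1.523, Central 3.828, Lowland 9.763.
Jefferson allocation: West 9, North 3, Coastal 7, Highland 7, South 1, Central 4, Lowland 10.
Every allocation lies between the lower and upper quota.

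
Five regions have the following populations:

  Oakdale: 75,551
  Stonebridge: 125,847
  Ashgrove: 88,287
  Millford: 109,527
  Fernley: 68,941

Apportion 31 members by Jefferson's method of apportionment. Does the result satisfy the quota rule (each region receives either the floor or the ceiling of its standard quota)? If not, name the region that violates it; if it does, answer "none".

Standard quotas: Oakdale 5.003, Stonebridge 8.333, Ashgrove 5.846, Millford 7.253, Fernley 4.565.
Jefferson allocation: Oakdale 5, Stonebridge 9, Ashgrove 6, Millford 7, Fernley 4.
Every allocation lies between the lower and upper quota.

none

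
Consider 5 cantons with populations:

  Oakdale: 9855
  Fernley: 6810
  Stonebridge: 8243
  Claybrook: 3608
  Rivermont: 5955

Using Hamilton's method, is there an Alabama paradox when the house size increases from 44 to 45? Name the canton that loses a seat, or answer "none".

Claybrook

At 44 seats: Oakdale 12, Fernley 9, Stonebridge 10, Claybrook 5, Rivermont 8.
At 45 seats: Oakdale 13, Fernley 9, Stonebridge 11, Claybrook 4, Rivermont 8.
Claybrook drops from 5 to 4.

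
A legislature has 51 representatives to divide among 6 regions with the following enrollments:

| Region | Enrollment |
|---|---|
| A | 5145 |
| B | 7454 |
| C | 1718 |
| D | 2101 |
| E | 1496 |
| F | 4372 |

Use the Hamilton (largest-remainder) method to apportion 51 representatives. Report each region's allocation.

A=12, B=17, C=4, D=5, E=3, F=10

Total 22286; standard divisor 22286/51 ≈ 436.98.
Standard quotas: A 11.7740, B 17.0580, C 3.9315, D 4.8080, E 3.4235, F 10.0050.
Lower quotas: A 11, B 17, C 3, D 4, E 3, F 10 (sum 48, leaving 3 seats).
Remainders in descending order: C 0.9315, D 0.8080, A 0.7740, E 0.4235, B 0.0580, F 0.0050.
Largest remainders: C, D, A receive the extra seats.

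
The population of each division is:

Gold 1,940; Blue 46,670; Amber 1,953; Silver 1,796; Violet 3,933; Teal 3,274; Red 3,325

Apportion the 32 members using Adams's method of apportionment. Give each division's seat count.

Gold: 1, Blue: 23, Amber: 1, Silver: 1, Violet: 2, Teal: 2, Red: 2

Standard divisor 62891/32 ≈ 1965.344; standard quotas: Gold 0.987, Blue 23.746, Amber 0.994, Silver 0.914, Violet 2.001, Teal 1.666, Red 1.692.
Rounding up gives 1, 24, 1, 1, 3, 2, 2 = 34 seats, so the divisor must be adjusted.
With modified divisor 2100: modified quotas Gold 0.924, Blue 22.224, Amber 0.930, Silver 0.855, Violet 1.873, Teal 1.559, Red 1.583.
Rounding up: Gold 1, Blue 23, Amber 1, Silver 1, Violet 2, Teal 2, Red 2 (total 32).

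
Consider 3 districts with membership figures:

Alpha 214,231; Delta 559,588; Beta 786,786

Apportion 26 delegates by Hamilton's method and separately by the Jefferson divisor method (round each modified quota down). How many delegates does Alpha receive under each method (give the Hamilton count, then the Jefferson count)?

Hamilton: Alpha 4, Delta 9, Beta 13.
Jefferson: Alpha 3, Delta 9, Beta 14.
Alpha gets 4 under Hamilton and 3 under Jefferson.

4 and 3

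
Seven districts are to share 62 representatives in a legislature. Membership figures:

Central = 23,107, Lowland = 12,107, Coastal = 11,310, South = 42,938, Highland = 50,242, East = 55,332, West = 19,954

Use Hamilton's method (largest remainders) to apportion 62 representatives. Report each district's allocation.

Standard divisor: 214990 ÷ 62 ≈ 3467.581.
Standard quotas: Central 6.6637, Lowland 3.4915, Coastal 3.2616, South 12.3827, Highland 14.4891, East 15.9569, West 5.7544.
Lower quotas: Central 6, Lowland 3, Coastal 3, South 12, Highland 14, East 15, West 5 (sum 58, leaving 4 seats).
Remainders in descending order: East 0.9569, West 0.7544, Central 0.6637, Lowland 0.4915, Highland 0.4891, South 0.3827, Coastal 0.2616.
Largest remainders: East, West, Central, Lowland receive the extra seats.

Central 7, Lowland 4, Coastal 3, South 12, Highland 14, East 16, West 6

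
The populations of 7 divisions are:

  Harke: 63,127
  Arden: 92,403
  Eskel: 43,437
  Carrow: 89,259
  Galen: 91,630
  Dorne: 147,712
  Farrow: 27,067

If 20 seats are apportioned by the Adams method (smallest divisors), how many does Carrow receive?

3

Standard divisor 554635/20 ≈ 27731.75; standard quotas: Harke 2.276, Arden 3.332, Eskel 1.566, Carrow 3.219, Galen 3.304, Dorne 5.326, Farrow 0.976.
Rounding up gives 3, 4, 2, 4, 4, 6, 1 = 24 seats, so the divisor must be adjusted.
With modified divisor 31200: modified quotas Harke 2.023, Arden 2.962, Eskel 1.392, Carrow 2.861, Galen 2.937, Dorne 4.734, Farrow 0.868.
Rounding up: Harke 3, Arden 3, Eskel 2, Carrow 3, Galen 3, Dorne 5, Farrow 1 (total 20).
Carrow receives 3.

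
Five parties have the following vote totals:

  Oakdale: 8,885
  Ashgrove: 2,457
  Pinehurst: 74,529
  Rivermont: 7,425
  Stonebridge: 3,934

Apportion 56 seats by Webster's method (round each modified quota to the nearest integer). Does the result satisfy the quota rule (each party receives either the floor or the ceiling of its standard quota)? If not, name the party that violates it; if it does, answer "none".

Standard quotas: Oakdale 5.117, Ashgrove 1.415, Pinehurst 42.925, Rivermont 4.276, Stonebridge 2.266.
Webster allocation: Oakdale 5, Ashgrove 1, Pinehurst 44, Rivermont 4, Stonebridge 2.
Pinehurst has quota 42.925 (lower 42, upper 43) but receives 44 — outside the quota interval.

Pinehurst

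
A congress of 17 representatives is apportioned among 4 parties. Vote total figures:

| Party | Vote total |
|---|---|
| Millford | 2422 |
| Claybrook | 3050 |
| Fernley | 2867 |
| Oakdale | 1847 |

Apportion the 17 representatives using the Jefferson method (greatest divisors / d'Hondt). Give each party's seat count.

Standard divisor 10186/17 ≈ 599.176; standard quotas: Millford 4.042, Claybrook 5.090, Fernley 4.785, Oakdale 3.083.
Rounding down gives 4, 5, 4, 3 = 16 seats, so the divisor must be adjusted.
With modified divisor 540: modified quotas Millford 4.485, Claybrook 5.648, Fernley 5.309, Oakdale 3.420.
Rounding down: Millford 4, Claybrook 5, Fernley 5, Oakdale 3 (total 17).

Millford 4, Claybrook 5, Fernley 5, Oakdale 3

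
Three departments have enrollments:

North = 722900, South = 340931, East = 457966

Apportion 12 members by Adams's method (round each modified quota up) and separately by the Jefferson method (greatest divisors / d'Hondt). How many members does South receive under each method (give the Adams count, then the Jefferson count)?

3 and 2

Adams: North 5, South 3, East 4.
Jefferson: North 6, South 2, East 4.
South gets 3 under Adams and 2 under Jefferson.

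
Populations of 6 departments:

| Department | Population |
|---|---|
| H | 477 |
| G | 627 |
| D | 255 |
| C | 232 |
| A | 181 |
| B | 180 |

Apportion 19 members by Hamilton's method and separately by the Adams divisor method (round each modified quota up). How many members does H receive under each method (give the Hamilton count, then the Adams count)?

Hamilton: H 5, G 6, D 2, C 2, A 2, B 2.
Adams: H 4, G 6, D 3, C 2, A 2, B 2.
H gets 5 under Hamilton and 4 under Adams.

5 and 4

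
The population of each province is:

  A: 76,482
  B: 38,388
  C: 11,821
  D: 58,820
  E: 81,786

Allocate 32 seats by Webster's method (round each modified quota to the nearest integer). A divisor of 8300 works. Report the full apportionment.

A=9, B=5, C=1, D=7, E=10

With modified divisor 8300: modified quotas A 9.215, B 4.625, C 1.424, D 7.087, E 9.854.
Rounding to the nearest integer: A 9, B 5, C 1, D 7, E 10 (total 32).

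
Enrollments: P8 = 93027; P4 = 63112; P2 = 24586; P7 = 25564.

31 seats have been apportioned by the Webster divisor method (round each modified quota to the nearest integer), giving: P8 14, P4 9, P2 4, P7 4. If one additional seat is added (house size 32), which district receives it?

Priority for the next seat is population ÷ (current seats + 0.5).
Priorities: P8 6415.655, P4 6643.368, P2 5463.556, P7 5680.889.
Highest priority: P4.

P4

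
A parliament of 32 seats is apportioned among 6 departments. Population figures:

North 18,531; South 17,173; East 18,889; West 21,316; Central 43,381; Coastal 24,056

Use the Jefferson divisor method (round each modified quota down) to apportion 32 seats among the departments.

Standard divisor 143346/32 ≈ 4479.562; standard quotas: North 4.137, South 3.834, East 4.217, West 4.759, Central 9.684, Coastal 5.370.
Rounding down gives 4, 3, 4, 4, 9, 5 = 29 seats, so the divisor must be adjusted.
With modified divisor 4100: modified quotas North 4.520, South 4.189, East 4.607, West 5.199, Central 10.581, Coastal 5.867.
Rounding down: North 4, South 4, East 4, West 5, Central 10, Coastal 5 (total 32).

North: 4, South: 4, East: 4, West: 5, Central: 10, Coastal: 5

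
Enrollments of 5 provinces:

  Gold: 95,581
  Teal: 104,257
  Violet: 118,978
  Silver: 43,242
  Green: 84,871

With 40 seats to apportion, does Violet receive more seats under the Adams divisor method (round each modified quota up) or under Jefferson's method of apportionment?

Adams: Gold 9, Teal 9, Violet 10, Silver 4, Green 8.
Jefferson: Gold 9, Teal 9, Violet 11, Silver 4, Green 7.
Violet gets 10 under Adams and 11 under Jefferson.

Jefferson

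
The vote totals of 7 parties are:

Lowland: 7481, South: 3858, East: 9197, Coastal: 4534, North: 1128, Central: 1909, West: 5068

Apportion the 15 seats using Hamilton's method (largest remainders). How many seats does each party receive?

The standard divisor is 33175/15 ≈ 2211.667.
Standard quotas: Lowland 3.3825, South 1.7444, East 4.1584, Coastal 2.0500, North 0.5100, Central 0.8631, West 2.2915.
Lower quotas: Lowland 3, South 1, East 4, Coastal 2, North 0, Central 0, West 2 (sum 12, leaving 3 seats).
Remainders in descending order: Central 0.8631, South 0.7444, North 0.5100, Lowland 0.3825, West 0.2915, East 0.1584, Coastal 0.0500.
Largest remainders: Central, South, North receive the extra seats.

Lowland: 3; South: 2; East: 4; Coastal: 2; North: 1; Central: 1; West: 2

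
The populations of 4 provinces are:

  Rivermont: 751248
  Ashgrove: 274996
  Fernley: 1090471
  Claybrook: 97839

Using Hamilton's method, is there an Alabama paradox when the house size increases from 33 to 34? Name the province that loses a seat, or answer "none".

Claybrook

At 33 seats: Rivermont 11, Ashgrove 4, Fernley 16, Claybrook 2.
At 34 seats: Rivermont 12, Ashgrove 4, Fernley 17, Claybrook 1.
Claybrook drops from 2 to 1.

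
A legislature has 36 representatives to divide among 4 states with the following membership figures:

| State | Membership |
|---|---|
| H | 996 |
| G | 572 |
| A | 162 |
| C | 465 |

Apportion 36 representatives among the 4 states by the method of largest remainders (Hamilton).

The standard divisor is 2195/36 ≈ 60.972.
Standard quotas: H 16.335, G 9.381, A 2.657, C 7.626.
Lower quotas: H 16, G 9, A 2, C 7 (sum 34, leaving 2 seats).
Remainders in descending order: A 0.657, C 0.626, G 0.381, H 0.335.
Largest remainders: A, C receive the extra seats.

H: 16, G: 9, A: 3, C: 8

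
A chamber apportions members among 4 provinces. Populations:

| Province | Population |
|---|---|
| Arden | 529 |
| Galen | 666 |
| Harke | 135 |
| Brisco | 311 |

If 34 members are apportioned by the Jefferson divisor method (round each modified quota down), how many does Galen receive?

14

Standard divisor 1641/34 ≈ 48.265; standard quotas: Arden 10.960, Galen 13.799, Harke 2.797, Brisco 6.444.
Rounding down gives 10, 13, 2, 6 = 31 seats, so the divisor must be adjusted.
With modified divisor 44.7: modified quotas Arden 11.834, Galen 14.899, Harke 3.020, Brisco 6.957.
Rounding down: Arden 11, Galen 14, Harke 3, Brisco 6 (total 34).
Galen receives 14.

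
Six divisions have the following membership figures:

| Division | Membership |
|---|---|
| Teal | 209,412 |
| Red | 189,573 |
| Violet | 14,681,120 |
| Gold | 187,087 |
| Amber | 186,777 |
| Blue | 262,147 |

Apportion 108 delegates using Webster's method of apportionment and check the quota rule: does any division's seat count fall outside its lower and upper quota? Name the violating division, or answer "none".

Standard quotas: Teal 1.439, Red 1.303, Violet 100.888, Gold 1.286, Amber 1.284, Blue 1.801.
Webster allocation: Teal 1, Red 1, Violet 102, Gold 1, Amber 1, Blue 2.
Violet has quota 100.888 (lower 100, upper 101) but receives 102 — outside the quota interval.

Violet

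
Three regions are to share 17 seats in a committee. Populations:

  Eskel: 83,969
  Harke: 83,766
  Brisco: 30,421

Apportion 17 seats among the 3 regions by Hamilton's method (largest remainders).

Eskel=7, Harke=7, Brisco=3

Total 198156; standard divisor 198156/17 ≈ 11656.235.
Standard quotas: Eskel 7.2038, Harke 7.1864, Brisco 2.6098.
Lower quotas: Eskel 7, Harke 7, Brisco 2 (sum 16, leaving 1 seat).
Remainders in descending order: Brisco 0.6098, Eskel 0.2038, Harke 0.1864.
Largest remainder: Brisco receives the extra seat.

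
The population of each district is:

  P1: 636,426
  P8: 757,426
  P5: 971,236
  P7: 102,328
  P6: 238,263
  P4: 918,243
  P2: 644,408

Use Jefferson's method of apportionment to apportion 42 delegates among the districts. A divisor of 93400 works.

P1 6; P8 8; P5 10; P7 1; P6 2; P4 9; P2 6

With modified divisor 93400: modified quotas P1 6.814, P8 8.109, P5 10.399, P7 1.096, P6 2.551, P4 9.831, P2 6.899.
Rounding down: P1 6, P8 8, P5 10, P7 1, P6 2, P4 9, P2 6 (total 42).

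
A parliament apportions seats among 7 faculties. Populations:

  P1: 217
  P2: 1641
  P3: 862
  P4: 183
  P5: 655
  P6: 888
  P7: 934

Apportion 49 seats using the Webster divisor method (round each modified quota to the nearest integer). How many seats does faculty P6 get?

Standard divisor 5380/49 ≈ 109.796; standard quotas: P1 1.976, P2 14.946, P3 7.851, P4 1.667, P5 5.966, P6 8.088, P7 8.507.
Rounding to the nearest integer gives 2, 15, 8, 2, 6, 8, 9 = 50 seats, so the divisor must be adjusted.
With modified divisor 112: modified quotas P1 1.938, P2 14.652, P3 7.696, P4 1.634, P5 5.848, P6 7.929, P7 8.339.
Rounding to the nearest integer: P1 2, P2 15, P3 8, P4 2, P5 6, P6 8, P7 8 (total 49).
P6 receives 8.

8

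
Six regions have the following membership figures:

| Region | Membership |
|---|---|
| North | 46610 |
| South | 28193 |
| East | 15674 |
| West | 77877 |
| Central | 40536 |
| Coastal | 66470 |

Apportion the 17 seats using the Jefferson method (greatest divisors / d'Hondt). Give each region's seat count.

North 3, South 2, East 1, West 5, Central 2, Coastal 4

Standard divisor 275360/17 ≈ 16197.647; standard quotas: North 2.878, South 1.741, East 0.968, West 4.808, Central 2.503, Coastal 4.104.
Rounding down gives 2, 1, 0, 4, 2, 4 = 13 seats, so the divisor must be adjusted.
With modified divisor 13800: modified quotas North 3.378, South 2.043, East 1.136, West 5.643, Central 2.937, Coastal 4.817.
Rounding down: North 3, South 2, East 1, West 5, Central 2, Coastal 4 (total 17).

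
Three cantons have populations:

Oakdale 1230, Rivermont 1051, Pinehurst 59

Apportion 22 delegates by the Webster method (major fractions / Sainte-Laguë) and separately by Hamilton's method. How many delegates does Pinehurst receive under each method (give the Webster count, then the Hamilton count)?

Webster: Oakdale 11, Rivermont 10, Pinehurst 1.
Hamilton: Oakdale 12, Rivermont 10, Pinehurst 0.
Pinehurst gets 1 under Webster and 0 under Hamilton.

1 and 0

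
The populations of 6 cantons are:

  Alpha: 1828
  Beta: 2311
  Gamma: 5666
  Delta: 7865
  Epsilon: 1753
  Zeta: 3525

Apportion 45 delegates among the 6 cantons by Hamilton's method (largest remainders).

Alpha: 4; Beta: 5; Gamma: 11; Delta: 15; Epsilon: 3; Zeta: 7

Standard divisor: 22948 ÷ 45 ≈ 509.956.
Standard quotas: Alpha 3.5846, Beta 4.5318, Gamma 11.1108, Delta 15.4229, Epsilon 3.4376, Zeta 6.9124.
Lower quotas: Alpha 3, Beta 4, Gamma 11, Delta 15, Epsilon 3, Zeta 6 (sum 42, leaving 3 seats).
Remainders in descending order: Zeta 0.9124, Alpha 0.5846, Beta 0.5318, Epsilon 0.4376, Delta 0.4229, Gamma 0.1108.
The surplus seats go to Zeta, Alpha, Beta.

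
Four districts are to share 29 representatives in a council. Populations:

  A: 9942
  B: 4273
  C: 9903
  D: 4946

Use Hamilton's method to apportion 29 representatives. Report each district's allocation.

Total 29064; standard divisor 29064/29 ≈ 1002.207.
Standard quotas: A 9.9201, B 4.2636, C 9.8812, D 4.9351.
Lower quotas: A 9, B 4, C 9, D 4 (sum 26, leaving 3 seats).
Remainders in descending order: D 0.9351, A 0.9201, C 0.8812, B 0.2636.
Largest remainders: D, A, C receive the extra seats.

A: 10; B: 4; C: 10; D: 5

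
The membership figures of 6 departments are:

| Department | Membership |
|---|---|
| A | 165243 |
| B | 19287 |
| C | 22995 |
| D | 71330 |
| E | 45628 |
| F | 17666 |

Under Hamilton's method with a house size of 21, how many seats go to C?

2

Total 342149; standard divisor 342149/21 ≈ 16292.81.
Standard quotas: A 10.1421, B 1.1838, C 1.4114, D 4.3780, E 2.8005, F 1.0843.
Lower quotas: A 10, B 1, C 1, D 4, E 2, F 1 (sum 19, leaving 2 seats).
Remainders in descending order: E 0.8005, C 0.4114, D 0.3780, B 0.1838, A 0.1421, F 0.0843.
Largest remainders: E, C receive the extra seats.
C receives 2.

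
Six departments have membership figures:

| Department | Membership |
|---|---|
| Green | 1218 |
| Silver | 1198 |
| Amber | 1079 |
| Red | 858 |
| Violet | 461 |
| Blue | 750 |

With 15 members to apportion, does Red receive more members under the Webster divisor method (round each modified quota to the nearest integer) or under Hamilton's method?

Webster: Green 4, Silver 3, Amber 3, Red 2, Violet 1, Blue 2.
Hamilton: Green 3, Silver 3, Amber 3, Red 3, Violet 1, Blue 2.
Red gets 2 under Webster and 3 under Hamilton.

Hamilton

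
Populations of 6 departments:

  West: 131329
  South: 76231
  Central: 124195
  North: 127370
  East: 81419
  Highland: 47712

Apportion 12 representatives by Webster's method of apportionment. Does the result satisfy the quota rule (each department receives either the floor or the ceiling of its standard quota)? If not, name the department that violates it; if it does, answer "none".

none

Standard quotas: West 2.679, South 1.555, Central 2.533, North 2.598, East 1.661, Highland 0.973.
Webster allocation: West 3, South 1, Central 2, North 3, East 2, Highland 1.
Every allocation lies between the lower and upper quota.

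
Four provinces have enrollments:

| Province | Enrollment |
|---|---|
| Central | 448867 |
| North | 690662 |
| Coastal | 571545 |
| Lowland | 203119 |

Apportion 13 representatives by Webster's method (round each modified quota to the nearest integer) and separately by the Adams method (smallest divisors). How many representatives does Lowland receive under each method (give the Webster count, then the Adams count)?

1 and 2

Webster: Central 3, North 5, Coastal 4, Lowland 1.
Adams: Central 3, North 4, Coastal 4, Lowland 2.
Lowland gets 1 under Webster and 2 under Adams.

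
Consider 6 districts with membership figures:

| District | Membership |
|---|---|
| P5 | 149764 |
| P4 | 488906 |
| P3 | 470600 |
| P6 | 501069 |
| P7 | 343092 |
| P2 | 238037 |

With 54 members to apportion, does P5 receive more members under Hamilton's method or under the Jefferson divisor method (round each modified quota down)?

Hamilton: P5 4, P4 12, P3 12, P6 12, P7 8, P2 6.
Jefferson: P5 3, P4 12, P3 12, P6 13, P7 8, P2 6.
P5 gets 4 under Hamilton and 3 under Jefferson.

Hamilton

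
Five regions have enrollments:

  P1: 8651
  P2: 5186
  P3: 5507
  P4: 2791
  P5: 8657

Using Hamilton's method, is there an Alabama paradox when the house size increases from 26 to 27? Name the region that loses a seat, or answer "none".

At 26 seats: P1 7, P2 5, P3 5, P4 2, P5 7.
At 27 seats: P1 8, P2 4, P3 5, P4 2, P5 8.
P2 drops from 5 to 4.

P2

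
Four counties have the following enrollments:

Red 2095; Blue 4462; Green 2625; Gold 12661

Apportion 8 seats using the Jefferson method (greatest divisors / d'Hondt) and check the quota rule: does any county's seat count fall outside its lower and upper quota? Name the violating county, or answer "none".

none

Standard quotas: Red 0.767, Blue 1.634, Green 0.961, Gold 4.637.
Jefferson allocation: Red 0, Blue 2, Green 1, Gold 5.
Every allocation lies between the lower and upper quota.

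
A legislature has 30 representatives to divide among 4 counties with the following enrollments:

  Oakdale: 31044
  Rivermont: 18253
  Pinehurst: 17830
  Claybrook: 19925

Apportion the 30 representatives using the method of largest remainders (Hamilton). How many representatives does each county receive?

The standard divisor is 87052/30 ≈ 2901.733.
Standard quotas: Oakdale 10.6984, Rivermont 6.2904, Pinehurst 6.1446, Claybrook 6.8666.
Lower quotas: Oakdale 10, Rivermont 6, Pinehurst 6, Claybrook 6 (sum 28, leaving 2 seats).
Remainders in descending order: Claybrook 0.8666, Oakdale 0.6984, Rivermont 0.2904, Pinehurst 0.1446.
Largest remainders: Claybrook, Oakdale receive the extra seats.

Oakdale 11, Rivermont 6, Pinehurst 6, Claybrook 7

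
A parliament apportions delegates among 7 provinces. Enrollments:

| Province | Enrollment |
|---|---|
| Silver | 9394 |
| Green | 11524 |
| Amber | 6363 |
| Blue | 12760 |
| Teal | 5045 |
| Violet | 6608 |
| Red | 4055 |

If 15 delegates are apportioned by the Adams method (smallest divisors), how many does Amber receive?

Standard divisor 55749/15 ≈ 3716.6; standard quotas: Silver 2.528, Green 3.101, Amber 1.712, Blue 3.433, Teal 1.357, Violet 1.778, Red 1.091.
Rounding up gives 3, 4, 2, 4, 2, 2, 2 = 19 seats, so the divisor must be adjusted.
With modified divisor 4900: modified quotas Silver 1.917, Green 2.352, Amber 1.299, Blue 2.604, Teal 1.030, Violet 1.349, Red 0.828.
Rounding up: Silver 2, Green 3, Amber 2, Blue 3, Teal 2, Violet 2, Red 1 (total 15).
Amber receives 2.

2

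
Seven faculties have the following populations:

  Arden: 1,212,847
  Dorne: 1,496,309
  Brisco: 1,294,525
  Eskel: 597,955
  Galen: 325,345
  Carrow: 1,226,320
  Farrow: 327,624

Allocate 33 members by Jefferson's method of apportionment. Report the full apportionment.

Standard divisor 6480925/33 ≈ 196391.667; standard quotas: Arden 6.176, Dorne 7.619, Brisco 6.592, Eskel 3.045, Galen 1.657, Carrow 6.244, Farrow 1.668.
Rounding down gives 6, 7, 6, 3, 1, 6, 1 = 30 seats, so the divisor must be adjusted.
With modified divisor 174200: modified quotas Arden 6.962, Dorne 8.590, Brisco 7.431, Eskel 3.433, Galen 1.868, Carrow 7.040, Farrow 1.881.
Rounding down: Arden 6, Dorne 8, Brisco 7, Eskel 3, Galen 1, Carrow 7, Farrow 1 (total 33).

Arden=6, Dorne=8, Brisco=7, Eskel=3, Galen=1, Carrow=7, Farrow=1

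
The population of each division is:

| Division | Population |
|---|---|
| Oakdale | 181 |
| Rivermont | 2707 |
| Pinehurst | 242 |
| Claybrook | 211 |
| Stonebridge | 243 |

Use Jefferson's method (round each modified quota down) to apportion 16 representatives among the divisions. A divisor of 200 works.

Oakdale 0, Rivermont 13, Pinehurst 1, Claybrook 1, Stonebridge 1

With modified divisor 200: modified quotas Oakdale 0.905, Rivermont 13.535, Pinehurst 1.210, Claybrook 1.055, Stonebridge 1.215.
Rounding down: Oakdale 0, Rivermont 13, Pinehurst 1, Claybrook 1, Stonebridge 1 (total 16).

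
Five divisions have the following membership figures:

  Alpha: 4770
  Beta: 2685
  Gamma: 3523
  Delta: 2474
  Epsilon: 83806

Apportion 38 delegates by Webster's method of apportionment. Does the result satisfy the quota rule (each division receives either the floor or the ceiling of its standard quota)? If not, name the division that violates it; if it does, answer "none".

Standard quotas: Alpha 1.864, Beta 1.049, Gamma 1.376, Delta 0.967, Epsilon 32.744.
Webster allocation: Alpha 2, Beta 1, Gamma 1, Delta 1, Epsilon 33.
Every allocation lies between the lower and upper quota.

none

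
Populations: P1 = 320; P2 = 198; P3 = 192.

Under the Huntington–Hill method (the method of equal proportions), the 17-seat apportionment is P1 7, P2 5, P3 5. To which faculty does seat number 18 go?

P1

Priority for the next seat is population ÷ (√(s·(s+1))).
Priorities: P1 42.762, P2 36.150, P3 35.054.
Highest priority: P1.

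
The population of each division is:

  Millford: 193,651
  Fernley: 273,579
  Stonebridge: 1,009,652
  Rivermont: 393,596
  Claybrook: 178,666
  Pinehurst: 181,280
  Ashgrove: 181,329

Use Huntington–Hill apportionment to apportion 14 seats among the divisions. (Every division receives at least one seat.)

With divisor 172511: modified quotas Millford 1.123, Fernley 1.586, Stonebridge 5.853, Rivermont 2.282, Claybrook 1.036, Pinehurst 1.051, Ashgrove 1.051.
Geometric-mean thresholds: Millford √(1·2)=1.414, Fernley √(1·2)=1.414, Stonebridge √(5·6)=5.477, Rivermont √(2·3)=2.449, Claybrook √(1·2)=1.414, Pinehurst √(1·2)=1.414, Ashgrove √(1·2)=1.414.
Each quota rounded against its threshold gives Millford 1, Fernley 2, Stonebridge 6, Rivermont 2, Claybrook 1, Pinehurst 1, Ashgrove 1 (total 14).

Millford 1; Fernley 2; Stonebridge 6; Rivermont 2; Claybrook 1; Pinehurst 1; Ashgrove 1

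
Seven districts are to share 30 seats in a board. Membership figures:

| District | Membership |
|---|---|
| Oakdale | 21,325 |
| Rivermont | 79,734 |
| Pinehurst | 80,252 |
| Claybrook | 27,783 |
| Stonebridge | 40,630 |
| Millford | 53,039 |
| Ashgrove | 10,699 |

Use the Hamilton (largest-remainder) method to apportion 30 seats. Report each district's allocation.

Oakdale=2, Rivermont=7, Pinehurst=8, Claybrook=3, Stonebridge=4, Millford=5, Ashgrove=1

Total 313462; standard divisor 313462/30 ≈ 10448.733.
Standard quotas: Oakdale 2.0409, Rivermont 7.6310, Pinehurst 7.6805, Claybrook 2.6590, Stonebridge 3.8885, Millford 5.0761, Ashgrove 1.0240.
Lower quotas: Oakdale 2, Rivermont 7, Pinehurst 7, Claybrook 2, Stonebridge 3, Millford 5, Ashgrove 1 (sum 27, leaving 3 seats).
Remainders in descending order: Stonebridge 0.8885, Pinehurst 0.6805, Claybrook 0.6590, Rivermont 0.6310, Millford 0.0761, Oakdale 0.0409, Ashgrove 0.0240.
Largest remainders: Stonebridge, Pinehurst, Claybrook receive the extra seats.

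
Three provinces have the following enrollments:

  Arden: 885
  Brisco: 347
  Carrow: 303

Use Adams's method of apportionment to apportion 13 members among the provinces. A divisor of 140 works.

Arden=7; Brisco=3; Carrow=3

With modified divisor 140: modified quotas Arden 6.321, Brisco 2.479, Carrow 2.164.
Rounding up: Arden 7, Brisco 3, Carrow 3 (total 13).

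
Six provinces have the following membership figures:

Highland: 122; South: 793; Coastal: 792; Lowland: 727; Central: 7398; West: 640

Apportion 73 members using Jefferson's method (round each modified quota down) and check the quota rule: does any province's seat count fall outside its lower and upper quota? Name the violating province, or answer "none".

Central

Standard quotas: Highland 0.850, South 5.528, Coastal 5.521, Lowland 5.068, Central 51.571, West 4.461.
Jefferson allocation: Highland 0, South 5, Coastal 5, Lowland 5, Central 54, West 4.
Central has quota 51.571 (lower 51, upper 52) but receives 54 — outside the quota interval.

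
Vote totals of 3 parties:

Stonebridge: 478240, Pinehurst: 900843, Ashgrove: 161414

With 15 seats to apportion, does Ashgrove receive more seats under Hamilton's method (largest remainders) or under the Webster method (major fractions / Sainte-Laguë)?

Hamilton: Stonebridge 5, Pinehurst 9, Ashgrove 1.
Webster: Stonebridge 5, Pinehurst 8, Ashgrove 2.
Ashgrove gets 1 under Hamilton and 2 under Webster.

Webster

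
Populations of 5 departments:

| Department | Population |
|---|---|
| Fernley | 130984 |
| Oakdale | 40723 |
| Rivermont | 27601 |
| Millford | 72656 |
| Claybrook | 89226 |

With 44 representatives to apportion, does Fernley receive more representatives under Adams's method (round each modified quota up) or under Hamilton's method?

Adams: Fernley 15, Oakdale 5, Rivermont 4, Millford 9, Claybrook 11.
Hamilton: Fernley 16, Oakdale 5, Rivermont 3, Millford 9, Claybrook 11.
Fernley gets 15 under Adams and 16 under Hamilton.

Hamilton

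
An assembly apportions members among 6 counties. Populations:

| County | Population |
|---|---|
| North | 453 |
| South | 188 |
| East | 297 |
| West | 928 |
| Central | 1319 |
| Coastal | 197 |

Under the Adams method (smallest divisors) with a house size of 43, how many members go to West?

11

Standard divisor 3382/43 ≈ 78.651; standard quotas: North 5.760, South 2.390, East 3.776, West 11.799, Central 16.770, Coastal 2.505.
Rounding up gives 6, 3, 4, 12, 17, 3 = 45 seats, so the divisor must be adjusted.
With modified divisor 86: modified quotas North 5.267, South 2.186, East 3.453, West 10.791, Central 15.337, Coastal 2.291.
Rounding up: North 6, South 3, East 4, West 11, Central 16, Coastal 3 (total 43).
West receives 11.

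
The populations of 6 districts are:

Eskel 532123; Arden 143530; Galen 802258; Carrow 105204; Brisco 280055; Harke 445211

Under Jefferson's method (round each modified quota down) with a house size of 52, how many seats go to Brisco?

Standard divisor 2308381/52 ≈ 44391.942; standard quotas: Eskel 11.987, Arden 3.233, Galen 18.072, Carrow 2.370, Brisco 6.309, Harke 10.029.
Rounding down gives 11, 3, 18, 2, 6, 10 = 50 seats, so the divisor must be adjusted.
With modified divisor 41600: modified quotas Eskel 12.791, Arden 3.450, Galen 19.285, Carrow 2.529, Brisco 6.732, Harke 10.702.
Rounding down: Eskel 12, Arden 3, Galen 19, Carrow 2, Brisco 6, Harke 10 (total 52).
Brisco receives 6.

6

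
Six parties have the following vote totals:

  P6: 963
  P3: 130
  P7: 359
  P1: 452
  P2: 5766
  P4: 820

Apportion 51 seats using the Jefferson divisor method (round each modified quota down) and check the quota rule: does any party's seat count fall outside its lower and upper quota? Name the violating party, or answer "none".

P2

Standard quotas: P6 5.785, P3 0.781, P7 2.157, P1 2.715, P2 34.637, P4 4.926.
Jefferson allocation: P6 6, P3 0, P7 2, P1 2, P2 36, P4 5.
P2 has quota 34.637 (lower 34, upper 35) but receives 36 — outside the quota interval.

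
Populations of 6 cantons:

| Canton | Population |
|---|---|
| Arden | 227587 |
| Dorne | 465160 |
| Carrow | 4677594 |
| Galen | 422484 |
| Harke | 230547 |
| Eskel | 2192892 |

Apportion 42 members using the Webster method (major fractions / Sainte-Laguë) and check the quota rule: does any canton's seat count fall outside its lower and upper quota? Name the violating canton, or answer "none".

Standard quotas: Arden 1.163, Dorne 2.378, Carrow 23.911, Galen 2.160, Harke 1.179, Eskel 11.210.
Webster allocation: Arden 1, Dorne 2, Carrow 25, Galen 2, Harke 1, Eskel 11.
Carrow has quota 23.911 (lower 23, upper 24) but receives 25 — outside the quota interval.

Carrow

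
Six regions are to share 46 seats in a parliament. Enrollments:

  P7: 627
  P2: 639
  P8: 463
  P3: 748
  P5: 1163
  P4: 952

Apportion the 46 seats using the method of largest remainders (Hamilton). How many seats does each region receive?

Standard divisor: 4592 ÷ 46 ≈ 99.826.
Standard quotas: P7 6.281, P2 6.401, P8 4.638, P3 7.493, P5 11.650, P4 9.537.
Lower quotas: P7 6, P2 6, P8 4, P3 7, P5 11, P4 9 (sum 43, leaving 3 seats).
Remainders in descending order: P5 0.650, P8 0.638, P4 0.537, P3 0.493, P2 0.401, P7 0.281.
Largest remainders: P5, P8, P4 receive the extra seats.

P7=6, P2=6, P8=5, P3=7, P5=12, P4=10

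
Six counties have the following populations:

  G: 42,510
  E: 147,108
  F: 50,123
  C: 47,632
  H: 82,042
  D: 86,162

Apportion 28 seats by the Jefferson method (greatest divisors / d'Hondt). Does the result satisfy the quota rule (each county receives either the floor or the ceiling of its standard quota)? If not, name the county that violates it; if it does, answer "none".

none

Standard quotas: G 2.613, E 9.041, F 3.081, C 2.927, H 5.042, D 5.296.
Jefferson allocation: G 2, E 10, F 3, C 3, H 5, D 5.
Every allocation lies between the lower and upper quota.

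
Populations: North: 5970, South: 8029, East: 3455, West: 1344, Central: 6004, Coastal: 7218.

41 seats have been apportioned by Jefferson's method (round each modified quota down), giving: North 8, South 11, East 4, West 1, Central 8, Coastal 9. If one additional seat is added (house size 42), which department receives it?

Priority for the next seat is population ÷ (current seats + 1).
Priorities: North 663.333, South 669.083, East 691.000, West 672.000, Central 667.111, Coastal 721.800.
Highest priority: Coastal.

Coastal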